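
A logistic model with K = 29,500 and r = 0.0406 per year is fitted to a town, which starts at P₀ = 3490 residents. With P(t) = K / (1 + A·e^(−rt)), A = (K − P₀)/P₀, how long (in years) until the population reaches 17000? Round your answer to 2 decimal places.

A = (29500 − 3490)/3490 = 7.45272
17000 = 29500/(1 + 7.45272·e^(−0.0406t)) → 1 + 7.45272·e^(−0.0406t) = 1.73529
e^(−0.0406t) = 0.098661 → t = ln(10.1357)/0.0406 = 2.31606/0.0406

t ≈ 57.05 years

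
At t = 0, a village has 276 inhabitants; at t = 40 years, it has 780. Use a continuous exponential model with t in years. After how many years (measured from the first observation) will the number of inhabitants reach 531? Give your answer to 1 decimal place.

r = ln(780/276) / 40 ≈ 0.025972 per year
t = ln(531/276) / r = 0.65436 / 0.025972 ≈ 25.195

t ≈ 25.2 years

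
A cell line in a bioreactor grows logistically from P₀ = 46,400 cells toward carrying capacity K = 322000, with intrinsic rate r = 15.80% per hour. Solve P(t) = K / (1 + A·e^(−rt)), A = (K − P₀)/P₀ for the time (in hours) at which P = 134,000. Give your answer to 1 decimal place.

t ≈ 9.1 hours

A = (322000 − 46400)/46400 = 5.93966
134000 = 322000/(1 + 5.93966·e^(−0.158t)) → 1 + 5.93966·e^(−0.158t) = 2.40299
e^(−0.158t) = 0.236206 → t = ln(4.23358)/0.158 = 1.44305/0.158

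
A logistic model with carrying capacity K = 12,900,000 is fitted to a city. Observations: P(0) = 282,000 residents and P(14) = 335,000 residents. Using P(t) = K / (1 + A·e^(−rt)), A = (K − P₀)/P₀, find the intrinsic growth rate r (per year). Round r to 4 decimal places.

r ≈ 0.0126 per year

A = (12900000 − 282000)/282000 = 44.74468
335000 = 12900000/(1 + 44.74468·e^(−r·14)) → e^(−14r) = (38.50746 − 1)/44.74468 = 0.838255
r = −ln(0.838255)/14 = 0.17643/14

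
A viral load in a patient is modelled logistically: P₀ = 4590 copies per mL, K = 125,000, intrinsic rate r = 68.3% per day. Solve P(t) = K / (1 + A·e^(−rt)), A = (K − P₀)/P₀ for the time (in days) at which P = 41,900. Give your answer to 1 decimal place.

t ≈ 3.8 days

A = (125000 − 4590)/4590 = 26.23312
41900 = 125000/(1 + 26.23312·e^(−0.683t)) → 1 + 26.23312·e^(−0.683t) = 2.98329
e^(−0.683t) = 0.075603 → t = ln(13.22705)/0.683 = 2.58226/0.683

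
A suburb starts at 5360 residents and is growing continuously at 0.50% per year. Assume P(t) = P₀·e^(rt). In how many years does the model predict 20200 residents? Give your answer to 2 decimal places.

t ≈ 265.34 years

20200 = 5360 · e^(0.005·t)
t = ln(20200/5360) / 0.005 = ln(3.76866) / 0.005 = 1.32672 / 0.005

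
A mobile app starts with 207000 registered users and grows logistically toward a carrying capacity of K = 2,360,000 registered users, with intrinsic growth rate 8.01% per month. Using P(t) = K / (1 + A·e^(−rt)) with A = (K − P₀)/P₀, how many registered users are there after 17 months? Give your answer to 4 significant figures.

A = (2360000 − 207000)/207000 = 10.40097
P(17) = 2360000 / (1 + 10.40097·e^(−0.0801·17)) = 2360000 / (1 + 10.40097·0.256225)
= 2360000 / 3.66499 ≈ 643931.57

≈ 643,900 registered users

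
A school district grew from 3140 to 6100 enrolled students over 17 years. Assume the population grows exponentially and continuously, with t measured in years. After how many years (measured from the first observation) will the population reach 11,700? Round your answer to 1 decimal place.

r = ln(6100/3140) / 17 ≈ 0.039063 per year
t = ln(11700/3140) / r = 1.31537 / 0.039063 ≈ 33.673

t ≈ 33.7 years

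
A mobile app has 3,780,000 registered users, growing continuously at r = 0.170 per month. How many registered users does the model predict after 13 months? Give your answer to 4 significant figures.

≈ 34,460,000 registered users

P(13) = 3780000 · e^(0.17·13) = 3780000 · e^(2.21)
= 3780000 · 9.11572 ≈ 34457407.97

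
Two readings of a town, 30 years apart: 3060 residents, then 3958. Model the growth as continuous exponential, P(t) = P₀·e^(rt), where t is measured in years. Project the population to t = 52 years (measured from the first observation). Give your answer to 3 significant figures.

r = ln(3958/3060) / 30 ≈ 0.008577 per year
P(52) = 3060 · e^(0.008577·52) = 3060 · 1.5621 ≈ 4780.01

≈ 4,780 residents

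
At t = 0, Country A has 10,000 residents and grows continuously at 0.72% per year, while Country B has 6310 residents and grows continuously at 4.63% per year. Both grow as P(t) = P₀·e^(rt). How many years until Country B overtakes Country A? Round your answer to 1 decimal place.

10000·e^(0.0072t) = 6310·e^(0.0463t)
10000/6310 = e^((0.0463 − 0.0072)t) → ln(1.58479) = 0.0391·t
t = 0.46045 / 0.0391

t ≈ 11.8 years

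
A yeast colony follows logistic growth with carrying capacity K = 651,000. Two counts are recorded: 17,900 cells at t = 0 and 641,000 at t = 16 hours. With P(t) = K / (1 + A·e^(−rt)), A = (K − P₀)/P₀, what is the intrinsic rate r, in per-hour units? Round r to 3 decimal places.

A = (651000 − 17900)/17900 = 35.36872
641000 = 651000/(1 + 35.36872·e^(−r·16)) → e^(−16r) = (1.0156 − 1)/35.36872 = 0.000441
r = −ln(0.000441)/16 = 7.72627/16

r ≈ 0.483 per hour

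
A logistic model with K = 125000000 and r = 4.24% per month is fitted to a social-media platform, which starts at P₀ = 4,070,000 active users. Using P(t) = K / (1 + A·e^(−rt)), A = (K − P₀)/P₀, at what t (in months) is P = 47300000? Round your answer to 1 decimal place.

A = (125000000 − 4070000)/4070000 = 29.71253
47300000 = 125000000/(1 + 29.71253·e^(−0.0424t)) → 1 + 29.71253·e^(−0.0424t) = 2.64271
e^(−0.0424t) = 0.055287 → t = ln(18.08755)/0.0424 = 2.89522/0.0424

t ≈ 68.3 months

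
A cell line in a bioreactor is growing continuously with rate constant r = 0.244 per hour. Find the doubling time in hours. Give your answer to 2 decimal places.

doubling time ≈ 2.84 hours

doubling time = ln(2) / |r| = 0.69315 / 0.244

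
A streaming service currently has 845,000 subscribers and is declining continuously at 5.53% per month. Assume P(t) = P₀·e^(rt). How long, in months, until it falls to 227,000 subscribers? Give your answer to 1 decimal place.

t ≈ 23.8 months

227000 = 845000 · e^(-0.0553·t)
t = ln(227000/845000) / -0.0553 = ln(0.26864) / -0.0553 = -1.31439 / -0.0553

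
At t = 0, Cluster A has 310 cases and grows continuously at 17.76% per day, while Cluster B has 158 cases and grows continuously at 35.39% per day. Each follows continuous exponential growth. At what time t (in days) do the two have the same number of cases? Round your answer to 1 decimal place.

t ≈ 3.8 days

310·e^(0.1776t) = 158·e^(0.3539t)
310/158 = e^((0.3539 − 0.1776)t) → ln(1.96203) = 0.1763·t
t = 0.67398 / 0.1763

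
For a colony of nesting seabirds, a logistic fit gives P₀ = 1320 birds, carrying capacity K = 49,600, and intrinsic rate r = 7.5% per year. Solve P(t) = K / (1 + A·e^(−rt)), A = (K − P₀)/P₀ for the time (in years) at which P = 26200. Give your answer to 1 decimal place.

t ≈ 49.5 years

A = (49600 − 1320)/1320 = 36.57576
26200 = 49600/(1 + 36.57576·e^(−0.075t)) → 1 + 36.57576·e^(−0.075t) = 1.89313
e^(−0.075t) = 0.024419 → t = ln(40.95234)/0.075 = 3.71241/0.075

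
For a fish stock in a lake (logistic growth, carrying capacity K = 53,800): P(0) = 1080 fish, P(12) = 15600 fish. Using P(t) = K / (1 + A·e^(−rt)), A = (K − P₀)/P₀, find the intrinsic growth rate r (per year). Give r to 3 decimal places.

A = (53800 − 1080)/1080 = 48.81481
15600 = 53800/(1 + 48.81481·e^(−r·12)) → e^(−12r) = (3.44872 − 1)/48.81481 = 0.050163
r = −ln(0.050163)/12 = 2.99247/12

r ≈ 0.249 per year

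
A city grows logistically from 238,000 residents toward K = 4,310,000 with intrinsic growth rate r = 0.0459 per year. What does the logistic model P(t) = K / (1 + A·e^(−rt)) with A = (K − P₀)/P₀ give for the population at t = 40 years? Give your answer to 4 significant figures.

≈ 1,156,000 residents

A = (4310000 − 238000)/238000 = 17.10924
P(40) = 4310000 / (1 + 17.10924·e^(−0.0459·40)) = 4310000 / (1 + 17.10924·0.159454)
= 4310000 / 3.72814 ≈ 1156073.46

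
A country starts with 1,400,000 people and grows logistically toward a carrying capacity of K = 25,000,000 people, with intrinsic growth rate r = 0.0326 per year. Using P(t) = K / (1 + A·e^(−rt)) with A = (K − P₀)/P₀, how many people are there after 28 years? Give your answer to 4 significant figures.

≈ 3,219,000 people

A = (25000000 − 1400000)/1400000 = 16.85714
P(28) = 25000000 / (1 + 16.85714·e^(−0.0326·28)) = 25000000 / (1 + 16.85714·0.401399)
= 25000000 / 7.76644 ≈ 3218979.81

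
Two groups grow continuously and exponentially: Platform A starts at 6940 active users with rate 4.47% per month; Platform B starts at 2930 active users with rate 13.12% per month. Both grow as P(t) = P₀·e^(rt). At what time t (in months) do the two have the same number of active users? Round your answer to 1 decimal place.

6940·e^(0.0447t) = 2930·e^(0.1312t)
6940/2930 = e^((0.1312 − 0.0447)t) → ln(2.3686) = 0.0865·t
t = 0.8623 / 0.0865

t ≈ 10.0 months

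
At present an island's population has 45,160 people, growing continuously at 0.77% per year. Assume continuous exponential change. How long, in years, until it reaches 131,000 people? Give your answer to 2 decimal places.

131000 = 45160 · e^(0.0077·t)
t = ln(131000/45160) / 0.0077 = ln(2.9008) / 0.0077 = 1.06499 / 0.0077

t ≈ 138.31 years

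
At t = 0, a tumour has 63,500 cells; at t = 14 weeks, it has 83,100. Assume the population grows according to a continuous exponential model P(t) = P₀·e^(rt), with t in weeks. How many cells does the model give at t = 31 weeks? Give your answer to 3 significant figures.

r = ln(83100/63500) / 14 ≈ 0.019215 per week
P(31) = 63500 · e^(0.019215·31) = 63500 · 1.81422 ≈ 115202.72

≈ 115,000 cells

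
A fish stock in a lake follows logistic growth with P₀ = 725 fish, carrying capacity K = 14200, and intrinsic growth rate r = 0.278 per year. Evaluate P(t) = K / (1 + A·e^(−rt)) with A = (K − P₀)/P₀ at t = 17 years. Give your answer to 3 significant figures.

≈ 12,200 fish

A = (14200 − 725)/725 = 18.58621
P(17) = 14200 / (1 + 18.58621·e^(−0.278·17)) = 14200 / (1 + 18.58621·0.008862)
= 14200 / 1.16471 ≈ 12191.9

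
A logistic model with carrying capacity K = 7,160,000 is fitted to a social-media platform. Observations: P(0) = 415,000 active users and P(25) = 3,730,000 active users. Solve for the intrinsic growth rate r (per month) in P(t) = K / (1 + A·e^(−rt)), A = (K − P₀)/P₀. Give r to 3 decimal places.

r ≈ 0.115 per month

A = (7160000 − 415000)/415000 = 16.25301
3730000 = 7160000/(1 + 16.25301·e^(−r·25)) → e^(−25r) = (1.91957 − 1)/16.25301 = 0.056579
r = −ln(0.056579)/25 = 2.87213/25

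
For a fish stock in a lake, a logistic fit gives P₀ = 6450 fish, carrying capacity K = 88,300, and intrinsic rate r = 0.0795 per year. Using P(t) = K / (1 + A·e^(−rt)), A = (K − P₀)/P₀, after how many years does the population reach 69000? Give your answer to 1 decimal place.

t ≈ 48.0 years

A = (88300 − 6450)/6450 = 12.68992
69000 = 88300/(1 + 12.68992·e^(−0.0795t)) → 1 + 12.68992·e^(−0.0795t) = 1.27971
e^(−0.0795t) = 0.022042 → t = ln(45.36812)/0.0795 = 3.81481/0.0795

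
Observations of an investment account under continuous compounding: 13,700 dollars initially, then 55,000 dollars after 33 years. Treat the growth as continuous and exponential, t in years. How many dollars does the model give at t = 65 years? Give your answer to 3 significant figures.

r = ln(55000/13700) / 33 ≈ 0.042119 per year
P(65) = 13700 · e^(0.042119·65) = 13700 · 15.45226 ≈ 211695.99

≈ 212,000 dollars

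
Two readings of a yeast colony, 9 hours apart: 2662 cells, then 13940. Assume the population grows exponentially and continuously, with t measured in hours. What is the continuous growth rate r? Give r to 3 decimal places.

r ≈ 0.184 per hour

13940 = 2662 · e^(r·9)
e^(9r) = 13940/2662 = 5.23666
r = ln(5.23666) / 9 = 1.65568 / 9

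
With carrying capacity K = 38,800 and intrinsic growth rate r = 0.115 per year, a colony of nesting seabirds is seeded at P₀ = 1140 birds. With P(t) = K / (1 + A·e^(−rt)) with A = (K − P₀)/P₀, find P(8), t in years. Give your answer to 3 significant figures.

≈ 2,740 birds

A = (38800 − 1140)/1140 = 33.03509
P(8) = 38800 / (1 + 33.03509·e^(−0.115·8)) = 38800 / (1 + 33.03509·0.398519)
= 38800 / 14.16511 ≈ 2739.12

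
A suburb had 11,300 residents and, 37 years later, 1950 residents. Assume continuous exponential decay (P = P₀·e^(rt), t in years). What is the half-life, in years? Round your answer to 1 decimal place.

r = ln(1950/11300) / 37 = ln(0.17257) / 37 ≈ -0.047486 per year
half-life = ln 2 / |r| = 0.69315 / 0.047486

half-life ≈ 14.6 years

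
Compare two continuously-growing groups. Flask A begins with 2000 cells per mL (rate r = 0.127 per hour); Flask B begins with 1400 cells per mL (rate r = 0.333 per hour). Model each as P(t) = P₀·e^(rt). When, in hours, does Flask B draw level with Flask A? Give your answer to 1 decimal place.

2000·e^(0.127t) = 1400·e^(0.333t)
2000/1400 = e^((0.333 − 0.127)t) → ln(1.42857) = 0.206·t
t = 0.35667 / 0.206

t ≈ 1.7 hours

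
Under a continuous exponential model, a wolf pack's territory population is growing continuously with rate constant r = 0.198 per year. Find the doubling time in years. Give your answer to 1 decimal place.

doubling time ≈ 3.5 years

doubling time = ln(2) / |r| = 0.69315 / 0.198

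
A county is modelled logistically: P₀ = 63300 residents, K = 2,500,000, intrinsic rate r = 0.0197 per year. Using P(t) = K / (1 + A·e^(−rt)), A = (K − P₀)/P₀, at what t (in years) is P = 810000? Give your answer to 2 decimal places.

A = (2500000 − 63300)/63300 = 38.49447
810000 = 2500000/(1 + 38.49447·e^(−0.0197t)) → 1 + 38.49447·e^(−0.0197t) = 3.08642
e^(−0.0197t) = 0.054201 → t = ln(18.45001)/0.0197 = 2.91507/0.0197

t ≈ 147.97 years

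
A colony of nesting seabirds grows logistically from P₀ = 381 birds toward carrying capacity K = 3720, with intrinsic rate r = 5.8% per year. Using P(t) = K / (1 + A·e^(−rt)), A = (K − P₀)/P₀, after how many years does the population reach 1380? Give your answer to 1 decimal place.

t ≈ 28.3 years

A = (3720 − 381)/381 = 8.76378
1380 = 3720/(1 + 8.76378·e^(−0.058t)) → 1 + 8.76378·e^(−0.058t) = 2.69565
e^(−0.058t) = 0.193484 → t = ln(5.16838)/0.058 = 1.64256/0.058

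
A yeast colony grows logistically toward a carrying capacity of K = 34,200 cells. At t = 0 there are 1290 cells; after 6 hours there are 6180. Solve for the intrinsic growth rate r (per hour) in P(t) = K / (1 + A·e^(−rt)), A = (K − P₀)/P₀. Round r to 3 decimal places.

A = (34200 − 1290)/1290 = 25.51163
6180 = 34200/(1 + 25.51163·e^(−r·6)) → e^(−6r) = (5.53398 − 1)/25.51163 = 0.177722
r = −ln(0.177722)/6 = 1.72753/6

r ≈ 0.288 per hour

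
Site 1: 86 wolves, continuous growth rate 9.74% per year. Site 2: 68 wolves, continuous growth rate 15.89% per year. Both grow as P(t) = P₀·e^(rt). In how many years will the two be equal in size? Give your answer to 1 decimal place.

t ≈ 3.8 years

86·e^(0.0974t) = 68·e^(0.1589t)
86/68 = e^((0.1589 − 0.0974)t) → ln(1.26471) = 0.0615·t
t = 0.23484 / 0.0615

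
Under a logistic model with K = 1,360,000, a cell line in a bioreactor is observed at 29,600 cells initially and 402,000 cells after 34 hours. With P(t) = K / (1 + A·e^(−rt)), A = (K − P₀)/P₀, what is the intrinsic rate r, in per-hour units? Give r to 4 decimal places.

r ≈ 0.0864 per hour

A = (1360000 − 29600)/29600 = 44.94595
402000 = 1360000/(1 + 44.94595·e^(−r·34)) → e^(−34r) = (3.38308 − 1)/44.94595 = 0.053021
r = −ln(0.053021)/34 = 2.93706/34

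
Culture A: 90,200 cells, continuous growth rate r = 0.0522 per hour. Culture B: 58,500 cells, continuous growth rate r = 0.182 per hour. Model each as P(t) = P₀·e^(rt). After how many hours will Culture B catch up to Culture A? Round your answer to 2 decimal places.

t ≈ 3.34 hours

90200·e^(0.0522t) = 58500·e^(0.182t)
90200/58500 = e^((0.182 − 0.0522)t) → ln(1.54188) = 0.1298·t
t = 0.433 / 0.1298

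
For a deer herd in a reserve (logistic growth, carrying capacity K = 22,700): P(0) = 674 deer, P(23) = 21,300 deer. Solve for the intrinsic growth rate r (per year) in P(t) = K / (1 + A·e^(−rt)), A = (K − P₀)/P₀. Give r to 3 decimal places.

A = (22700 − 674)/674 = 32.67953
21300 = 22700/(1 + 32.67953·e^(−r·23)) → e^(−23r) = (1.06573 − 1)/32.67953 = 0.002011
r = −ln(0.002011)/23 = 6.20898/23

r ≈ 0.270 per year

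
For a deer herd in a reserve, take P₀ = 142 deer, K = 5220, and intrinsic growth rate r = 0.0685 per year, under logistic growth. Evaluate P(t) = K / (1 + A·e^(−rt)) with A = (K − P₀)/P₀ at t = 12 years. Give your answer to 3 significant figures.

A = (5220 − 142)/142 = 35.76056
P(12) = 5220 / (1 + 35.76056·e^(−0.0685·12)) = 5220 / (1 + 35.76056·0.439552)
= 5220 / 16.71862 ≈ 312.23

≈ 312 deer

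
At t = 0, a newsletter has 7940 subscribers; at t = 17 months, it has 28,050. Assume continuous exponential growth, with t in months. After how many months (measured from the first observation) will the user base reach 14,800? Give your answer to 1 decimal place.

r = ln(28050/7940) / 17 ≈ 0.07424 per month
t = ln(14800/7940) / r = 0.62271 / 0.07424 ≈ 8.388

t ≈ 8.4 months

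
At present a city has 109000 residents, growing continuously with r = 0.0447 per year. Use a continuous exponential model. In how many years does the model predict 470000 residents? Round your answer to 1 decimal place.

470000 = 109000 · e^(0.0447·t)
t = ln(470000/109000) / 0.0447 = ln(4.31193) / 0.0447 = 1.46138 / 0.0447

t ≈ 32.7 years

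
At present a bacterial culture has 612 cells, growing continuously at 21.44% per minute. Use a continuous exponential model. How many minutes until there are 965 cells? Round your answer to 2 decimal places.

t ≈ 2.12 minutes

965 = 612 · e^(0.2144·t)
t = ln(965/612) / 0.2144 = ln(1.5768) / 0.2144 = 0.4554 / 0.2144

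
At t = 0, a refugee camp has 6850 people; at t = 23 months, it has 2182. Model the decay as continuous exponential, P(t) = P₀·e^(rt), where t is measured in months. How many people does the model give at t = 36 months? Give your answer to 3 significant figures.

r = ln(2182/6850) / 23 ≈ -0.049739 per month
P(36) = 6850 · e^(-0.049739·36) = 6850 · 0.16686 ≈ 1142.97

≈ 1,140 people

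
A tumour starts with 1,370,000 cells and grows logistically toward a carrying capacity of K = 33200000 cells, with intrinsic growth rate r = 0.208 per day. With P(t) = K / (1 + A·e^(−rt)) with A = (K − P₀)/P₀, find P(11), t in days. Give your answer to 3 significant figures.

A = (33200000 − 1370000)/1370000 = 23.23358
P(11) = 33200000 / (1 + 23.23358·e^(−0.208·11)) = 33200000 / (1 + 23.23358·0.101469)
= 33200000 / 3.35749 ≈ 9888332.21

≈ 9,890,000 cells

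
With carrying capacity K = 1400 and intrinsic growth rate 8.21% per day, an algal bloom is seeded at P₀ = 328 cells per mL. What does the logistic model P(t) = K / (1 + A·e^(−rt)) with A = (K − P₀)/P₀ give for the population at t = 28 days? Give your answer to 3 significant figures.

≈ 1,050 cells per mL

A = (1400 − 328)/328 = 3.26829
P(28) = 1400 / (1 + 3.26829·e^(−0.0821·28)) = 1400 / (1 + 3.26829·0.100379)
= 1400 / 1.32807 ≈ 1054.16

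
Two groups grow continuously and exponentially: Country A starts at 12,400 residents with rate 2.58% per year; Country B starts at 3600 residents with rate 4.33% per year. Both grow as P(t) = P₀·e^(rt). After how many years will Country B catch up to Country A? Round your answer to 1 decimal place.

t ≈ 70.7 years

12400·e^(0.0258t) = 3600·e^(0.0433t)
12400/3600 = e^((0.0433 − 0.0258)t) → ln(3.44444) = 0.0175·t
t = 1.23676 / 0.0175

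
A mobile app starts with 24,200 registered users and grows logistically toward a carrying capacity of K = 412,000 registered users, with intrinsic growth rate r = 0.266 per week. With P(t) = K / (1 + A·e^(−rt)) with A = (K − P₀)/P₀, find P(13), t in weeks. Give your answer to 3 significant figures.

≈ 274,000 registered users

A = (412000 − 24200)/24200 = 16.02479
P(13) = 412000 / (1 + 16.02479·e^(−0.266·13)) = 412000 / (1 + 16.02479·0.031493)
= 412000 / 1.50466 ≈ 273815.33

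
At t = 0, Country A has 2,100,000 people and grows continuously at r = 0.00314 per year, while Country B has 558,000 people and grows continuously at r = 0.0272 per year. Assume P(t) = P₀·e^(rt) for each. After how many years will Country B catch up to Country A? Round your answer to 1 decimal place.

t ≈ 55.1 years

2100000·e^(0.00314t) = 558000·e^(0.0272t)
2100000/558000 = e^((0.0272 − 0.00314)t) → ln(3.76344) = 0.02406·t
t = 1.32533 / 0.02406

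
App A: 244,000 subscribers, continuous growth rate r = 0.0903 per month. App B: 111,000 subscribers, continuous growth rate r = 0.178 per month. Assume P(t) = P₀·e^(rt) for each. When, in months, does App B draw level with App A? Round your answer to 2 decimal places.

244000·e^(0.0903t) = 111000·e^(0.178t)
244000/111000 = e^((0.178 − 0.0903)t) → ln(2.1982) = 0.0877·t
t = 0.78764 / 0.0877

t ≈ 8.98 months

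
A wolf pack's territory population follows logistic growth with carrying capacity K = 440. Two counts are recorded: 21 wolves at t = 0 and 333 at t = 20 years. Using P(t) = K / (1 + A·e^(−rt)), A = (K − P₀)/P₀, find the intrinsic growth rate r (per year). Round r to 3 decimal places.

A = (440 − 21)/21 = 19.95238
333 = 440/(1 + 19.95238·e^(−r·20)) → e^(−20r) = (1.32132 − 1)/19.95238 = 0.016104
r = −ln(0.016104)/20 = 4.12866/20

r ≈ 0.206 per year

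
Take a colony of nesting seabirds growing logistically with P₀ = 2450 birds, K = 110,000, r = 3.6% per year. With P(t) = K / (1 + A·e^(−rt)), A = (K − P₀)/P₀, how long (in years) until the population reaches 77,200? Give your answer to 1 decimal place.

A = (110000 − 2450)/2450 = 43.89796
77200 = 110000/(1 + 43.89796·e^(−0.036t)) → 1 + 43.89796·e^(−0.036t) = 1.42487
e^(−0.036t) = 0.009679 → t = ln(103.32081)/0.036 = 4.63784/0.036

t ≈ 128.8 years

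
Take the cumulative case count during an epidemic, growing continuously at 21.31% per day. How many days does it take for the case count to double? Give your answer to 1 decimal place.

doubling time = ln(2) / |r| = 0.69315 / 0.2131

doubling time ≈ 3.3 days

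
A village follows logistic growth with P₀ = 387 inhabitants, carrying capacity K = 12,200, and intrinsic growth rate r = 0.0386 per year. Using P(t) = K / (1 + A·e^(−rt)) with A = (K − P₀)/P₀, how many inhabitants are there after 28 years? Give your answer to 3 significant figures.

A = (12200 − 387)/387 = 30.52455
P(28) = 12200 / (1 + 30.52455·e^(−0.0386·28)) = 12200 / (1 + 30.52455·0.339324)
= 12200 / 11.35771 ≈ 1074.16

≈ 1,070 inhabitants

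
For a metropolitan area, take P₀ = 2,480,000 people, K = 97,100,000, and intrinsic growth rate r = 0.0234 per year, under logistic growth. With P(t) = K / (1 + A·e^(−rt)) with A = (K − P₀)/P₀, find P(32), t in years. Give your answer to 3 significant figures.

≈ 5,100,000 people

A = (97100000 − 2480000)/2480000 = 38.15323
P(32) = 97100000 / (1 + 38.15323·e^(−0.0234·32)) = 97100000 / (1 + 38.15323·0.472934)
= 97100000 / 19.04395 ≈ 5098732.81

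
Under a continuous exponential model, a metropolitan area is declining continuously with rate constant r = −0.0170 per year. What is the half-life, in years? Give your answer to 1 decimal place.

half-life ≈ 40.8 years

half-life = ln(2) / |r| = 0.69315 / 0.017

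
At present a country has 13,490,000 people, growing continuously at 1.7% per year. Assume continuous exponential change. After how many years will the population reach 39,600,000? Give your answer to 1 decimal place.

39600000 = 13490000 · e^(0.017·t)
t = ln(39600000/13490000) / 0.017 = ln(2.93551) / 0.017 = 1.07688 / 0.017

t ≈ 63.3 years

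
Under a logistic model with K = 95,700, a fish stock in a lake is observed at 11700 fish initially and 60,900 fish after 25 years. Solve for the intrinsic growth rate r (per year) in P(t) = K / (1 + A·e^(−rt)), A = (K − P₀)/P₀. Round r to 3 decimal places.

A = (95700 − 11700)/11700 = 7.17949
60900 = 95700/(1 + 7.17949·e^(−r·25)) → e^(−25r) = (1.57143 − 1)/7.17949 = 0.079592
r = −ln(0.079592)/25 = 2.53084/25

r ≈ 0.101 per year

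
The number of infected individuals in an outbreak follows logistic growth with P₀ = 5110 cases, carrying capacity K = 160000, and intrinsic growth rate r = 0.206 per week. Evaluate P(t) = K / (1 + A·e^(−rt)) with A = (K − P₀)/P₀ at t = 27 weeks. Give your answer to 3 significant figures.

A = (160000 − 5110)/5110 = 30.31115
P(27) = 160000 / (1 + 30.31115·e^(−0.206·27)) = 160000 / (1 + 30.31115·0.003841)
= 160000 / 1.11643 ≈ 143314.24

≈ 143,000 cases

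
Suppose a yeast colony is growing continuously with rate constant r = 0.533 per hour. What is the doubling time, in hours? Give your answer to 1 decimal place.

doubling time ≈ 1.3 hours

doubling time = ln(2) / |r| = 0.69315 / 0.533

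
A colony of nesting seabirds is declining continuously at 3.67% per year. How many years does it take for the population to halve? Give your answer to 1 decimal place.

half-life = ln(2) / |r| = 0.69315 / 0.0367

half-life ≈ 18.9 years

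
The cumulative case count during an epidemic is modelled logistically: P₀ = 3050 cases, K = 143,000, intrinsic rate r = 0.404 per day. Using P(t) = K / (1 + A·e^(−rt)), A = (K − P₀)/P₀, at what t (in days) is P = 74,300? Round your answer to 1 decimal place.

t ≈ 9.7 days

A = (143000 − 3050)/3050 = 45.88525
74300 = 143000/(1 + 45.88525·e^(−0.404t)) → 1 + 45.88525·e^(−0.404t) = 1.92463
e^(−0.404t) = 0.020151 → t = ln(49.62553)/0.404 = 3.90451/0.404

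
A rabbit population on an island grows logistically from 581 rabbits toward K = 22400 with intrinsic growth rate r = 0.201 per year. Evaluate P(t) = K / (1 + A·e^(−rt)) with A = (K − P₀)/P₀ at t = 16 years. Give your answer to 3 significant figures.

A = (22400 − 581)/581 = 37.55422
P(16) = 22400 / (1 + 37.55422·e^(−0.201·16)) = 22400 / (1 + 37.55422·0.040115)
= 22400 / 2.50649 ≈ 8936.78

≈ 8,940 rabbits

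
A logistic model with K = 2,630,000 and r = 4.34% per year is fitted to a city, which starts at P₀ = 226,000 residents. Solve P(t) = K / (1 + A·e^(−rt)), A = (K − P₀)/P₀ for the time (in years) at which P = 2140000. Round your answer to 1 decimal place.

A = (2630000 − 226000)/226000 = 10.63717
2140000 = 2630000/(1 + 10.63717·e^(−0.0434t)) → 1 + 10.63717·e^(−0.0434t) = 1.22897
e^(−0.0434t) = 0.021526 → t = ln(46.4562)/0.0434 = 3.83851/0.0434

t ≈ 88.4 years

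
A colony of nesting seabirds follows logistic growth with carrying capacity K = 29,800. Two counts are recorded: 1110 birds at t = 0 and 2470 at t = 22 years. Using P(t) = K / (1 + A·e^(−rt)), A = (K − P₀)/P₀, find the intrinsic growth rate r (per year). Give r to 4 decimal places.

A = (29800 − 1110)/1110 = 25.84685
2470 = 29800/(1 + 25.84685·e^(−r·22)) → e^(−22r) = (12.06478 − 1)/25.84685 = 0.42809
r = −ln(0.42809)/22 = 0.84842/22

r ≈ 0.0386 per year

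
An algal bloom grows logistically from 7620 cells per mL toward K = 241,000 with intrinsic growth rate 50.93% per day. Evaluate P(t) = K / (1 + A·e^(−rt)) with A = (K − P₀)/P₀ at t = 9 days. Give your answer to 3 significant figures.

≈ 184,000 cells per mL

A = (241000 − 7620)/7620 = 30.6273
P(9) = 241000 / (1 + 30.6273·e^(−0.5093·9)) = 241000 / (1 + 30.6273·0.010217)
= 241000 / 1.31292 ≈ 183560.34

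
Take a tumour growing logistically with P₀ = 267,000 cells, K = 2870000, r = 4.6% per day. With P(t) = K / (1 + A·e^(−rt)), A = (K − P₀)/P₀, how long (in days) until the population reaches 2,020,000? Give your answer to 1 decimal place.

A = (2870000 − 267000)/267000 = 9.74906
2020000 = 2870000/(1 + 9.74906·e^(−0.046t)) → 1 + 9.74906·e^(−0.046t) = 1.42079
e^(−0.046t) = 0.043162 → t = ln(23.16836)/0.046 = 3.14279/0.046

t ≈ 68.3 days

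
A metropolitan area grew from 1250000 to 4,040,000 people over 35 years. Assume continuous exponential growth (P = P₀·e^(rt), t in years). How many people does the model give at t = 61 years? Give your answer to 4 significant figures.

≈ 9,657,000 people

r = ln(4040000/1250000) / 35 ≈ 0.033517 per year
P(61) = 1250000 · e^(0.033517·61) = 1250000 · 7.72566 ≈ 9657079.31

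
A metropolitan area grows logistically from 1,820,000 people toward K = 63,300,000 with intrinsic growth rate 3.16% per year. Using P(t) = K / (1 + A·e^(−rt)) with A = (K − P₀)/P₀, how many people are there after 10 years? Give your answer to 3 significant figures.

≈ 2,470,000 people

A = (63300000 − 1820000)/1820000 = 33.78022
P(10) = 63300000 / (1 + 33.78022·e^(−0.0316·10)) = 63300000 / (1 + 33.78022·0.729059)
= 63300000 / 25.62779 ≈ 2469975.12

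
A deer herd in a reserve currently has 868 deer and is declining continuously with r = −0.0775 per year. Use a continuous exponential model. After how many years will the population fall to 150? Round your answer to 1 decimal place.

150 = 868 · e^(-0.0775·t)
t = ln(150/868) / -0.0775 = ln(0.17281) / -0.0775 = -1.75556 / -0.0775

t ≈ 22.7 years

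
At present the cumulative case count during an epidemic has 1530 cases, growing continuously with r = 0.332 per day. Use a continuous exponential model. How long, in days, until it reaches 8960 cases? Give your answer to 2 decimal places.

8960 = 1530 · e^(0.332·t)
t = ln(8960/1530) / 0.332 = ln(5.85621) / 0.332 = 1.7675 / 0.332

t ≈ 5.32 days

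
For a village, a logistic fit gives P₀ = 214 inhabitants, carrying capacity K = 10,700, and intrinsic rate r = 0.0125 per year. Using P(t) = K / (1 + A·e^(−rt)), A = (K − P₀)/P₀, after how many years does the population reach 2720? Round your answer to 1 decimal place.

t ≈ 225.2 years

A = (10700 − 214)/214 = 49
2720 = 10700/(1 + 49·e^(−0.0125t)) → 1 + 49·e^(−0.0125t) = 3.93382
e^(−0.0125t) = 0.059874 → t = ln(16.70175)/0.0125 = 2.81551/0.0125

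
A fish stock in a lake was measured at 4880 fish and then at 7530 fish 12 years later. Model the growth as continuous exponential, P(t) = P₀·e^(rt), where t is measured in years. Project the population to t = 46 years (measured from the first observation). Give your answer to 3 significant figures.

r = ln(7530/4880) / 12 ≈ 0.036146 per year
P(46) = 4880 · e^(0.036146·46) = 4880 · 5.27357 ≈ 25735.02

≈ 25,700 fish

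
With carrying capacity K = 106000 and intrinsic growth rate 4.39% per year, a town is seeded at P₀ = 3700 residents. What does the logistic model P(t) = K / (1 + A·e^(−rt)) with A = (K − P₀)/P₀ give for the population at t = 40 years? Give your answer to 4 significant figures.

A = (106000 − 3700)/3700 = 27.64865
P(40) = 106000 / (1 + 27.64865·e^(−0.0439·40)) = 106000 / (1 + 27.64865·0.172734)
= 106000 / 5.77587 ≈ 18352.2

≈ 18,350 residents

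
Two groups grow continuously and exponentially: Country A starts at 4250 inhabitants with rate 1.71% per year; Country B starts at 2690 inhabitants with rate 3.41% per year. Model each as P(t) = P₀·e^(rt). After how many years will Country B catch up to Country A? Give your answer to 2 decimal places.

4250·e^(0.0171t) = 2690·e^(0.0341t)
4250/2690 = e^((0.0341 − 0.0171)t) → ln(1.57993) = 0.017·t
t = 0.45738 / 0.017

t ≈ 26.90 years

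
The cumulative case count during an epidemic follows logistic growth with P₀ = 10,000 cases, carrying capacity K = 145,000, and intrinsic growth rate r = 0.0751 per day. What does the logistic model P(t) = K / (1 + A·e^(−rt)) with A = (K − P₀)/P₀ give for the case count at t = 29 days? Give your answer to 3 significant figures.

≈ 57,300 cases

A = (145000 − 10000)/10000 = 13.5
P(29) = 145000 / (1 + 13.5·e^(−0.0751·29)) = 145000 / (1 + 13.5·0.113279)
= 145000 / 2.52927 ≈ 57328.82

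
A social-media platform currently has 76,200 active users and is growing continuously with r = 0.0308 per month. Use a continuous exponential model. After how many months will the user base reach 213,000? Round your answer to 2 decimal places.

t ≈ 33.37 months

213000 = 76200 · e^(0.0308·t)
t = ln(213000/76200) / 0.0308 = ln(2.79528) / 0.0308 = 1.02793 / 0.0308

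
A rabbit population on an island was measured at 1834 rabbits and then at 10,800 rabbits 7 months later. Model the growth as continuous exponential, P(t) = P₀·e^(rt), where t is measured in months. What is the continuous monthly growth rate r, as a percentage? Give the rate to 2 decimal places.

10800 = 1834 · e^(r·7)
e^(7r) = 10800/1834 = 5.88877
r = ln(5.88877) / 7 = 1.77305 / 7

r ≈ 25.33% per month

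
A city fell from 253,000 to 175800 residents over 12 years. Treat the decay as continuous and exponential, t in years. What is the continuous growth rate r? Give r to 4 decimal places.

r ≈ -0.0303 per year

175800 = 253000 · e^(r·12)
e^(12r) = 175800/253000 = 0.69486
r = ln(0.69486) / 12 = -0.36404 / 12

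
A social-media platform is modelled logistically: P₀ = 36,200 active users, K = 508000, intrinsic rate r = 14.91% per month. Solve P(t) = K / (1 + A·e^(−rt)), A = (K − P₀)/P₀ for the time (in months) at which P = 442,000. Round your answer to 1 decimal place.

t ≈ 30.0 months

A = (508000 − 36200)/36200 = 13.03315
442000 = 508000/(1 + 13.03315·e^(−0.1491t)) → 1 + 13.03315·e^(−0.1491t) = 1.14932
e^(−0.1491t) = 0.011457 → t = ln(87.28261)/0.1491 = 4.46915/0.1491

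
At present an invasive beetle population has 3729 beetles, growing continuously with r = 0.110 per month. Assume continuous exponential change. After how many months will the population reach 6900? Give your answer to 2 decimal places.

6900 = 3729 · e^(0.11·t)
t = ln(6900/3729) / 0.11 = ln(1.85036) / 0.11 = 0.61538 / 0.11

t ≈ 5.59 months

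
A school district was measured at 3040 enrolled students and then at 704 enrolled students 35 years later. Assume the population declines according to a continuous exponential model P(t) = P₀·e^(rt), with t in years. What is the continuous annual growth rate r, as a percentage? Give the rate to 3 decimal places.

r ≈ -4.180% per year

704 = 3040 · e^(r·35)
e^(35r) = 704/3040 = 0.23158
r = ln(0.23158) / 35 = -1.46283 / 35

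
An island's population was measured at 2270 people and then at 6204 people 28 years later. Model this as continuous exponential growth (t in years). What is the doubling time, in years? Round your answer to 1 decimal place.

doubling time ≈ 19.3 years

r = ln(6204/2270) / 28 = ln(2.73304) / 28 ≈ 0.035908 per year
doubling time = ln 2 / |r| = 0.69315 / 0.035908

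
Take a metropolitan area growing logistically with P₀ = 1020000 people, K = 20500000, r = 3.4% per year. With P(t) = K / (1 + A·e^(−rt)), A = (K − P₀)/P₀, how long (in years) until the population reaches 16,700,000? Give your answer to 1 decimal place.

A = (20500000 − 1020000)/1020000 = 19.09804
16700000 = 20500000/(1 + 19.09804·e^(−0.034t)) → 1 + 19.09804·e^(−0.034t) = 1.22754
e^(−0.034t) = 0.011915 → t = ln(83.93086)/0.034 = 4.42999/0.034

t ≈ 130.3 years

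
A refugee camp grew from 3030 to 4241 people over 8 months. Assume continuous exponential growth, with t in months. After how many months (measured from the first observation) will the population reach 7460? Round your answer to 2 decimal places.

t ≈ 21.44 months

r = ln(4241/3030) / 8 ≈ 0.04203 per month
t = ln(7460/3030) / r = 0.90099 / 0.04203 ≈ 21.437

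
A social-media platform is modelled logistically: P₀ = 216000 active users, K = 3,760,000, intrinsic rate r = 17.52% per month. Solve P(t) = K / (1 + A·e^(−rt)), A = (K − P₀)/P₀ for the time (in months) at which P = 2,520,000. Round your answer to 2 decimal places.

t ≈ 20.02 months

A = (3760000 − 216000)/216000 = 16.40741
2520000 = 3760000/(1 + 16.40741·e^(−0.1752t)) → 1 + 16.40741·e^(−0.1752t) = 1.49206
e^(−0.1752t) = 0.02999 → t = ln(33.34409)/0.1752 = 3.50688/0.1752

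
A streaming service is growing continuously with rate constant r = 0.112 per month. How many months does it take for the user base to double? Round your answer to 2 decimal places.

doubling time ≈ 6.19 months

doubling time = ln(2) / |r| = 0.69315 / 0.112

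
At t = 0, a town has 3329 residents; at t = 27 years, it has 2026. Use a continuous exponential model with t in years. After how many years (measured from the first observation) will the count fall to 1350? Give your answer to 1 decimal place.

t ≈ 49.1 years

r = ln(2026/3329) / 27 ≈ -0.018393 per year
t = ln(1350/3329) / r = -0.90257 / -0.018393 ≈ 49.071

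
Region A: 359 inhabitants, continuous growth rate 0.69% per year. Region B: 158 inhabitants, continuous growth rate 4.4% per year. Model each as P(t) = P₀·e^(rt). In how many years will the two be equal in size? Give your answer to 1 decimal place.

359·e^(0.0069t) = 158·e^(0.044t)
359/158 = e^((0.044 − 0.0069)t) → ln(2.27215) = 0.0371·t
t = 0.82073 / 0.0371

t ≈ 22.1 years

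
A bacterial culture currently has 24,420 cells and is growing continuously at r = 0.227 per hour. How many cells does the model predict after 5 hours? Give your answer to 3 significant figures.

P(5) = 24420 · e^(0.227·5) = 24420 · e^(1.135)
= 24420 · 3.11117 ≈ 75974.86

≈ 76,000 cells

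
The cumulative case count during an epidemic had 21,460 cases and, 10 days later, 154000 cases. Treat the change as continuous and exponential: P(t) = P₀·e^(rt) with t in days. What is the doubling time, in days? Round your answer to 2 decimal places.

r = ln(154000/21460) / 10 = ln(7.17614) / 10 ≈ 0.197076 per day
doubling time = ln 2 / |r| = 0.69315 / 0.197076

doubling time ≈ 3.52 days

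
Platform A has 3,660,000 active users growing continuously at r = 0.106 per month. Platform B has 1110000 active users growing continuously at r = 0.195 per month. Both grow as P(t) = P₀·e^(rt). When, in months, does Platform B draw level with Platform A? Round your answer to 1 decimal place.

t ≈ 13.4 months

3660000·e^(0.106t) = 1110000·e^(0.195t)
3660000/1110000 = e^((0.195 − 0.106)t) → ln(3.2973) = 0.089·t
t = 1.1931 / 0.089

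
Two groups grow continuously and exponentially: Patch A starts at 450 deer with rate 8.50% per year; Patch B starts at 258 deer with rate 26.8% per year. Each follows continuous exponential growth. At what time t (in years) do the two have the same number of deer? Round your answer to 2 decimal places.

450·e^(0.085t) = 258·e^(0.268t)
450/258 = e^((0.268 − 0.085)t) → ln(1.74419) = 0.183·t
t = 0.55629 / 0.183

t ≈ 3.04 years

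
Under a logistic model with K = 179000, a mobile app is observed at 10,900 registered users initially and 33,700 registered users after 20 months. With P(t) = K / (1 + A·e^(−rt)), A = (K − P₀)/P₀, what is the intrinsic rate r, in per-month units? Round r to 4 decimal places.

A = (179000 − 10900)/10900 = 15.42202
33700 = 179000/(1 + 15.42202·e^(−r·20)) → e^(−20r) = (5.31157 − 1)/15.42202 = 0.279573
r = −ln(0.279573)/20 = 1.27449/20

r ≈ 0.0637 per month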